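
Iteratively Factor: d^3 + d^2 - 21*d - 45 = (d + 3)*(d^2 - 2*d - 15) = (d + 3)^2*(d - 5)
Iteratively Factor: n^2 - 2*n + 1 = (n - 1)*(n - 1)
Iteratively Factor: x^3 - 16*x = (x)*(x^2 - 16) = x*(x - 4)*(x + 4)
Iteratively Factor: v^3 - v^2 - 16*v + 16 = (v + 4)*(v^2 - 5*v + 4) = (v - 1)*(v + 4)*(v - 4)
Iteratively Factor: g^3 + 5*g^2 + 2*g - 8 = (g + 2)*(g^2 + 3*g - 4) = (g - 1)*(g + 2)*(g + 4)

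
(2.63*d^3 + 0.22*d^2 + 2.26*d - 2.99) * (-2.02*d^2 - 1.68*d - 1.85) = -5.3126*d^5 - 4.8628*d^4 - 9.8003*d^3 + 1.836*d^2 + 0.8422*d + 5.5315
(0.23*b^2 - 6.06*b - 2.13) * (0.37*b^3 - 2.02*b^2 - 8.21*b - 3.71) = 0.0851*b^5 - 2.7068*b^4 + 9.5648*b^3 + 53.2019*b^2 + 39.9699*b + 7.9023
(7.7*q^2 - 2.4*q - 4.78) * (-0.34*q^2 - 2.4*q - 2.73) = -2.618*q^4 - 17.664*q^3 - 13.6358*q^2 + 18.024*q + 13.0494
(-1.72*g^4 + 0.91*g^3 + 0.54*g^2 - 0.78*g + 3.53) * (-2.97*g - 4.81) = 5.1084*g^5 + 5.5705*g^4 - 5.9809*g^3 - 0.2808*g^2 - 6.7323*g - 16.9793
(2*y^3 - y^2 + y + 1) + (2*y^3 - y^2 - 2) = 4*y^3 - 2*y^2 + y - 1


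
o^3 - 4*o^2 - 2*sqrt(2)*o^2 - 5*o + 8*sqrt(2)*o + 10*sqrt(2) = (o - 5)*(o + 1)*(o - 2*sqrt(2))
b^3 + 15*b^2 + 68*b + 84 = (b + 2)*(b + 6)*(b + 7)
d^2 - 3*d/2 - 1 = (d - 2)*(d + 1/2)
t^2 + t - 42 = (t - 6)*(t + 7)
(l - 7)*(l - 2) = l^2 - 9*l + 14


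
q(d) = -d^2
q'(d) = -2*d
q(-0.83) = -0.69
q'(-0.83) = 1.66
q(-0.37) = -0.14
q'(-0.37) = 0.74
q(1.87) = -3.50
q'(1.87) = -3.74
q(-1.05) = -1.10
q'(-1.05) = 2.10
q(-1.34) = -1.80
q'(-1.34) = 2.68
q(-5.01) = -25.10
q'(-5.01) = 10.02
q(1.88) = -3.53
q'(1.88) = -3.76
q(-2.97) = -8.82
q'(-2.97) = 5.94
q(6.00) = -36.00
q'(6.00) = -12.00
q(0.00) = 0.00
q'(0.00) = 0.00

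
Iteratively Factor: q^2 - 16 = (q + 4)*(q - 4)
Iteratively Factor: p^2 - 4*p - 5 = (p - 5)*(p + 1)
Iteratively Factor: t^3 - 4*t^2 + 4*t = (t)*(t^2 - 4*t + 4) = t*(t - 2)*(t - 2)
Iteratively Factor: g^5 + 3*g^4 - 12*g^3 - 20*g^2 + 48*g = (g - 2)*(g^4 + 5*g^3 - 2*g^2 - 24*g) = (g - 2)*(g + 3)*(g^3 + 2*g^2 - 8*g) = (g - 2)*(g + 3)*(g + 4)*(g^2 - 2*g) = g*(g - 2)*(g + 3)*(g + 4)*(g - 2)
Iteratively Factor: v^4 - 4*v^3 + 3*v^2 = (v - 3)*(v^3 - v^2) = v*(v - 3)*(v^2 - v) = v^2*(v - 3)*(v - 1)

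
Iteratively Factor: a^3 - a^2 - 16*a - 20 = (a + 2)*(a^2 - 3*a - 10) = (a + 2)^2*(a - 5)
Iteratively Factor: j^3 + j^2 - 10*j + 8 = (j - 1)*(j^2 + 2*j - 8) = (j - 1)*(j + 4)*(j - 2)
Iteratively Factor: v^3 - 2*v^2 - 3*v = (v - 3)*(v^2 + v) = v*(v - 3)*(v + 1)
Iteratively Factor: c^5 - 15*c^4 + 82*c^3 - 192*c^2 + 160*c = (c - 4)*(c^4 - 11*c^3 + 38*c^2 - 40*c) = c*(c - 4)*(c^3 - 11*c^2 + 38*c - 40) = c*(c - 4)^2*(c^2 - 7*c + 10) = c*(c - 5)*(c - 4)^2*(c - 2)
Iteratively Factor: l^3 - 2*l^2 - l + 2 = (l - 2)*(l^2 - 1) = (l - 2)*(l + 1)*(l - 1)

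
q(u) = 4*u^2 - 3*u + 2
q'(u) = 8*u - 3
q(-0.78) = 6.77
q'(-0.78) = -9.24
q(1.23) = 4.36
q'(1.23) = 6.84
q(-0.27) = 3.10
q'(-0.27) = -5.16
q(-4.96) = 115.29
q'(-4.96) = -42.68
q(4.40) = 66.24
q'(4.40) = 32.20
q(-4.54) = 98.07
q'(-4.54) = -39.32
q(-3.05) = 48.36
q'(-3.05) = -27.40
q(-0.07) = 2.23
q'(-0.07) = -3.56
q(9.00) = 299.00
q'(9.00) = 69.00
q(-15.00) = 947.00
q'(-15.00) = -123.00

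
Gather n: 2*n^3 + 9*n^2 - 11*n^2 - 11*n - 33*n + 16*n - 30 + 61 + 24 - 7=2*n^3 - 2*n^2 - 28*n + 48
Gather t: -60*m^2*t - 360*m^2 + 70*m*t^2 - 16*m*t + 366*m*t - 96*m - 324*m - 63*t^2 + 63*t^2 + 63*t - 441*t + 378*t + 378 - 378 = -360*m^2 + 70*m*t^2 - 420*m + t*(-60*m^2 + 350*m)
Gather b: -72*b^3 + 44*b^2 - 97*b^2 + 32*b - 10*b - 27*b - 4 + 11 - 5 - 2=-72*b^3 - 53*b^2 - 5*b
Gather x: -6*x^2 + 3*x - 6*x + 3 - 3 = -6*x^2 - 3*x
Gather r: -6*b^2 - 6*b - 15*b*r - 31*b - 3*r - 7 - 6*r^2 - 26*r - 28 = -6*b^2 - 37*b - 6*r^2 + r*(-15*b - 29) - 35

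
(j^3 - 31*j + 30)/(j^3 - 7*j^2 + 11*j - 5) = (j + 6)/(j - 1)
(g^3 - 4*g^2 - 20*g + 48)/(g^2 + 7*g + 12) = (g^2 - 8*g + 12)/(g + 3)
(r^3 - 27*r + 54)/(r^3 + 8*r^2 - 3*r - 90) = (r - 3)/(r + 5)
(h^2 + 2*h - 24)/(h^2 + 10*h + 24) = (h - 4)/(h + 4)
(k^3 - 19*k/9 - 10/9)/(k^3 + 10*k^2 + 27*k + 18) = (k^2 - k - 10/9)/(k^2 + 9*k + 18)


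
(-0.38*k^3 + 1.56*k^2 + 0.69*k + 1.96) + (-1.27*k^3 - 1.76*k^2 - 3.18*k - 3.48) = -1.65*k^3 - 0.2*k^2 - 2.49*k - 1.52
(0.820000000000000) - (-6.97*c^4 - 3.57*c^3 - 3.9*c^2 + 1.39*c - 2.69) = 6.97*c^4 + 3.57*c^3 + 3.9*c^2 - 1.39*c + 3.51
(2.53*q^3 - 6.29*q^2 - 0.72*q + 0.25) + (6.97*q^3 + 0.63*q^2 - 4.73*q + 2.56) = 9.5*q^3 - 5.66*q^2 - 5.45*q + 2.81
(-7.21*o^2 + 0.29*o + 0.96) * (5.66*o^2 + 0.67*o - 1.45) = -40.8086*o^4 - 3.1893*o^3 + 16.0824*o^2 + 0.2227*o - 1.392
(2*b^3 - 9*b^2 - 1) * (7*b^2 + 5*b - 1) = 14*b^5 - 53*b^4 - 47*b^3 + 2*b^2 - 5*b + 1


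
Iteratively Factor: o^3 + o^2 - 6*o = (o - 2)*(o^2 + 3*o) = o*(o - 2)*(o + 3)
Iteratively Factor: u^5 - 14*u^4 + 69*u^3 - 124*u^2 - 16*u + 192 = (u - 3)*(u^4 - 11*u^3 + 36*u^2 - 16*u - 64) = (u - 4)*(u - 3)*(u^3 - 7*u^2 + 8*u + 16) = (u - 4)^2*(u - 3)*(u^2 - 3*u - 4) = (u - 4)^2*(u - 3)*(u + 1)*(u - 4)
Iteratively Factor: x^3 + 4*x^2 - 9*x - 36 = (x + 4)*(x^2 - 9) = (x - 3)*(x + 4)*(x + 3)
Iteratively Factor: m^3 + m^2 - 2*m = (m + 2)*(m^2 - m) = (m - 1)*(m + 2)*(m)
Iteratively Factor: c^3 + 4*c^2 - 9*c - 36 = (c - 3)*(c^2 + 7*c + 12) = (c - 3)*(c + 3)*(c + 4)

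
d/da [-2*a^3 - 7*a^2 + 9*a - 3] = -6*a^2 - 14*a + 9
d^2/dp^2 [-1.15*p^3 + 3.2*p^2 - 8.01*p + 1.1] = 6.4 - 6.9*p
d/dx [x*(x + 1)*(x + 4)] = 3*x^2 + 10*x + 4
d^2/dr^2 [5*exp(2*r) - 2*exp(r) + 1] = (20*exp(r) - 2)*exp(r)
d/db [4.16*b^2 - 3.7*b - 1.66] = 8.32*b - 3.7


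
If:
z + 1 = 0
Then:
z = -1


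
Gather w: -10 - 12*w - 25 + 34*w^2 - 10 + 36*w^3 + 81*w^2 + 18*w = 36*w^3 + 115*w^2 + 6*w - 45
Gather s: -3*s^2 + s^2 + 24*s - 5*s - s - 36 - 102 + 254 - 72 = -2*s^2 + 18*s + 44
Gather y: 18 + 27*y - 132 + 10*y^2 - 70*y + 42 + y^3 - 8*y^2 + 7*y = y^3 + 2*y^2 - 36*y - 72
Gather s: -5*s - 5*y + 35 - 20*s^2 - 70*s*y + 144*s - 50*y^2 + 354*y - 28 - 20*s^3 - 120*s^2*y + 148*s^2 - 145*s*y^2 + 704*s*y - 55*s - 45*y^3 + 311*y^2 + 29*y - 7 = -20*s^3 + s^2*(128 - 120*y) + s*(-145*y^2 + 634*y + 84) - 45*y^3 + 261*y^2 + 378*y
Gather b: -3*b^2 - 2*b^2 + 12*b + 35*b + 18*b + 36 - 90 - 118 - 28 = -5*b^2 + 65*b - 200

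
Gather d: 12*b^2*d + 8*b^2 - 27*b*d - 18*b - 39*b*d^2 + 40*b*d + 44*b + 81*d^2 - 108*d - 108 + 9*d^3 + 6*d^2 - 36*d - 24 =8*b^2 + 26*b + 9*d^3 + d^2*(87 - 39*b) + d*(12*b^2 + 13*b - 144) - 132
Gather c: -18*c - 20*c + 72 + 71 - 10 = 133 - 38*c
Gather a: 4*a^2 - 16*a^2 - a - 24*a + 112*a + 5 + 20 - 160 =-12*a^2 + 87*a - 135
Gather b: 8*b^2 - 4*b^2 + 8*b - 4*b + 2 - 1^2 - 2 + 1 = 4*b^2 + 4*b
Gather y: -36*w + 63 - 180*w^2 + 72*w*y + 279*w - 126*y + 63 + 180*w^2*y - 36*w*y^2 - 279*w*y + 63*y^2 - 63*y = -180*w^2 + 243*w + y^2*(63 - 36*w) + y*(180*w^2 - 207*w - 189) + 126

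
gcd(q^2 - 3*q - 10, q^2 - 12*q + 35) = q - 5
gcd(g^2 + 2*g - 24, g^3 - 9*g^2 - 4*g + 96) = g - 4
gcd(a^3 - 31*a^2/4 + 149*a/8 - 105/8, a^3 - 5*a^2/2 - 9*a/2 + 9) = a - 3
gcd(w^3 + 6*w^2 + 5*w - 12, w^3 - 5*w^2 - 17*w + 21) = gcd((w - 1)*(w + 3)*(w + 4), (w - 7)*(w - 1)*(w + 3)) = w^2 + 2*w - 3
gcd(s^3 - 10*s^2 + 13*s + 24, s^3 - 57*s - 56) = s^2 - 7*s - 8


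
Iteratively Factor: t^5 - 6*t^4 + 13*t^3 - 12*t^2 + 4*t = (t)*(t^4 - 6*t^3 + 13*t^2 - 12*t + 4) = t*(t - 2)*(t^3 - 4*t^2 + 5*t - 2) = t*(t - 2)*(t - 1)*(t^2 - 3*t + 2) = t*(t - 2)^2*(t - 1)*(t - 1)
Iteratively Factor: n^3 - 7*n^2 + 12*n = (n - 4)*(n^2 - 3*n) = n*(n - 4)*(n - 3)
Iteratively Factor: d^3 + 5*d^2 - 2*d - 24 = (d + 4)*(d^2 + d - 6) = (d - 2)*(d + 4)*(d + 3)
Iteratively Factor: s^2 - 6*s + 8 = (s - 4)*(s - 2)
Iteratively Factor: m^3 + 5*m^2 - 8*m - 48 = (m + 4)*(m^2 + m - 12) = (m - 3)*(m + 4)*(m + 4)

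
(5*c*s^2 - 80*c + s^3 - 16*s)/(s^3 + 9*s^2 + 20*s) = (5*c*s - 20*c + s^2 - 4*s)/(s*(s + 5))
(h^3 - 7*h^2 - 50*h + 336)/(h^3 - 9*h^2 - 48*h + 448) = (h - 6)/(h - 8)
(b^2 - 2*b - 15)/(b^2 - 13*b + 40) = (b + 3)/(b - 8)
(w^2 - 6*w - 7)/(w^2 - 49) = (w + 1)/(w + 7)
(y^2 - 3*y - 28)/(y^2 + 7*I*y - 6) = (y^2 - 3*y - 28)/(y^2 + 7*I*y - 6)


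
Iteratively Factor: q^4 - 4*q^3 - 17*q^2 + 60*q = (q - 5)*(q^3 + q^2 - 12*q) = (q - 5)*(q + 4)*(q^2 - 3*q) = (q - 5)*(q - 3)*(q + 4)*(q)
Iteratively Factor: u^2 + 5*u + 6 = (u + 2)*(u + 3)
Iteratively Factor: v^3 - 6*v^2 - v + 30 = (v + 2)*(v^2 - 8*v + 15) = (v - 5)*(v + 2)*(v - 3)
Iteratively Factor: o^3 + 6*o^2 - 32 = (o + 4)*(o^2 + 2*o - 8) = (o + 4)^2*(o - 2)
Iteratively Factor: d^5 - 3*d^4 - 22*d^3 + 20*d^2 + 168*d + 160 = (d + 2)*(d^4 - 5*d^3 - 12*d^2 + 44*d + 80) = (d - 4)*(d + 2)*(d^3 - d^2 - 16*d - 20) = (d - 4)*(d + 2)^2*(d^2 - 3*d - 10) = (d - 5)*(d - 4)*(d + 2)^2*(d + 2)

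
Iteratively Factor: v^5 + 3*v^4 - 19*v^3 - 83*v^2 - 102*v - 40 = (v + 2)*(v^4 + v^3 - 21*v^2 - 41*v - 20) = (v + 1)*(v + 2)*(v^3 - 21*v - 20) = (v + 1)*(v + 2)*(v + 4)*(v^2 - 4*v - 5) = (v + 1)^2*(v + 2)*(v + 4)*(v - 5)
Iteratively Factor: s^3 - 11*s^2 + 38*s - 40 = (s - 5)*(s^2 - 6*s + 8) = (s - 5)*(s - 2)*(s - 4)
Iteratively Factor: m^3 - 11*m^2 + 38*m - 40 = (m - 5)*(m^2 - 6*m + 8) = (m - 5)*(m - 2)*(m - 4)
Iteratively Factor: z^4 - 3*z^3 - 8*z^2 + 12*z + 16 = (z - 4)*(z^3 + z^2 - 4*z - 4) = (z - 4)*(z + 1)*(z^2 - 4) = (z - 4)*(z + 1)*(z + 2)*(z - 2)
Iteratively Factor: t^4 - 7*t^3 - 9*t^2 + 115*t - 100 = (t + 4)*(t^3 - 11*t^2 + 35*t - 25) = (t - 5)*(t + 4)*(t^2 - 6*t + 5) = (t - 5)^2*(t + 4)*(t - 1)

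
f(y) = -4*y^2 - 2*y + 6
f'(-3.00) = 22.00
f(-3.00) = -24.00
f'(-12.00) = 94.00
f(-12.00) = -546.00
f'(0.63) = -7.04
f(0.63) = 3.15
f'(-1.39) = 9.12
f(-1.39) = 1.05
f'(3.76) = -32.08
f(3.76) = -58.07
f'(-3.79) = 28.32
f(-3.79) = -43.88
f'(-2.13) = 15.04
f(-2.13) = -7.89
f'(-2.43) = 17.44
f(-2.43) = -12.76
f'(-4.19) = 31.52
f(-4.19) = -55.84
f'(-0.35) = 0.80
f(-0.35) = 6.21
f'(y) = -8*y - 2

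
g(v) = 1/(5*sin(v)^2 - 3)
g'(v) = -10*sin(v)*cos(v)/(5*sin(v)^2 - 3)^2 = -20*sin(2*v)/(5*cos(2*v) + 1)^2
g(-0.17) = -0.35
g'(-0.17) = 0.20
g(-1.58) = 0.50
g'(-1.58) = -0.02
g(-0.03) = -0.33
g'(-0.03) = 0.03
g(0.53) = -0.58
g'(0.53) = -1.47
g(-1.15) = 0.86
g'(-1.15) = 2.74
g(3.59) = -0.49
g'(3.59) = -0.92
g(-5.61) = -0.95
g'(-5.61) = -4.37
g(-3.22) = -0.34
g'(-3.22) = 0.09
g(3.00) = -0.34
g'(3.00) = 0.17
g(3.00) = -0.34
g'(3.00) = 0.17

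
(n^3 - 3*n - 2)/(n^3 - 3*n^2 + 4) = (n + 1)/(n - 2)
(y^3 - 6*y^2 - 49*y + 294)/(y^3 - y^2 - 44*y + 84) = (y - 7)/(y - 2)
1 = 1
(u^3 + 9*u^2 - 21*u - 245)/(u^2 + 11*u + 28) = (u^2 + 2*u - 35)/(u + 4)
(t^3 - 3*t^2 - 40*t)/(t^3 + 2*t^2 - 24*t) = (t^2 - 3*t - 40)/(t^2 + 2*t - 24)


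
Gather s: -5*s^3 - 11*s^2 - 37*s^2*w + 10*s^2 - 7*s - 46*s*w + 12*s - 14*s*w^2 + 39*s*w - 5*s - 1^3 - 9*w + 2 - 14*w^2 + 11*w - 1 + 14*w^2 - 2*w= -5*s^3 + s^2*(-37*w - 1) + s*(-14*w^2 - 7*w)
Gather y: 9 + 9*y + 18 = 9*y + 27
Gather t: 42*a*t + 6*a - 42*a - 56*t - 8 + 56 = -36*a + t*(42*a - 56) + 48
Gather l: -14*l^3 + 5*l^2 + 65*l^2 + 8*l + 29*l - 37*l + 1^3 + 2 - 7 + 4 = -14*l^3 + 70*l^2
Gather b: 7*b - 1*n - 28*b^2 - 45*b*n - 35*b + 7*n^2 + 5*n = -28*b^2 + b*(-45*n - 28) + 7*n^2 + 4*n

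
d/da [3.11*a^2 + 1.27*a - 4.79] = 6.22*a + 1.27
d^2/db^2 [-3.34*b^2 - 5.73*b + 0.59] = -6.68000000000000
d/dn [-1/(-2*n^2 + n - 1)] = (1 - 4*n)/(2*n^2 - n + 1)^2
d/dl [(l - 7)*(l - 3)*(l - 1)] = 3*l^2 - 22*l + 31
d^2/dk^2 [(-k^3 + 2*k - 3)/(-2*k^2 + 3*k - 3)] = 2*(-5*k^3 + 9*k^2 + 9*k - 9)/(8*k^6 - 36*k^5 + 90*k^4 - 135*k^3 + 135*k^2 - 81*k + 27)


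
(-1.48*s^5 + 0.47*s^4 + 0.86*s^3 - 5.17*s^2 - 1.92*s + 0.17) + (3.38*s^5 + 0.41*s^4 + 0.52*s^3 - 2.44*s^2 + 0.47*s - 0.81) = 1.9*s^5 + 0.88*s^4 + 1.38*s^3 - 7.61*s^2 - 1.45*s - 0.64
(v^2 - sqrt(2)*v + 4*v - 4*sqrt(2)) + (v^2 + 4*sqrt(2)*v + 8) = 2*v^2 + 4*v + 3*sqrt(2)*v - 4*sqrt(2) + 8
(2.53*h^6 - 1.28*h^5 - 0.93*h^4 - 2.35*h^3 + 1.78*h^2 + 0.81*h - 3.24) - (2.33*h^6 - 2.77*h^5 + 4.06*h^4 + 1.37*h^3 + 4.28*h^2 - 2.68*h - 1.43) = 0.2*h^6 + 1.49*h^5 - 4.99*h^4 - 3.72*h^3 - 2.5*h^2 + 3.49*h - 1.81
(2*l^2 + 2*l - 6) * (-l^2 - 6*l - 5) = -2*l^4 - 14*l^3 - 16*l^2 + 26*l + 30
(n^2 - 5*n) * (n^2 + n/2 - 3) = n^4 - 9*n^3/2 - 11*n^2/2 + 15*n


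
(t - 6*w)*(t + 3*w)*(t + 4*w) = t^3 + t^2*w - 30*t*w^2 - 72*w^3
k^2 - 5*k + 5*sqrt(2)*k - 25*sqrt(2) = (k - 5)*(k + 5*sqrt(2))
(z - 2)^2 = z^2 - 4*z + 4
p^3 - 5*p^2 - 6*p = p*(p - 6)*(p + 1)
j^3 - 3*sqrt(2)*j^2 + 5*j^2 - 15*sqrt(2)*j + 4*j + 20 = (j + 5)*(j - 2*sqrt(2))*(j - sqrt(2))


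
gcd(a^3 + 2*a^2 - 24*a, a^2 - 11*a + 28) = a - 4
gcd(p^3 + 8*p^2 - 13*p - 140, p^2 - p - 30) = p + 5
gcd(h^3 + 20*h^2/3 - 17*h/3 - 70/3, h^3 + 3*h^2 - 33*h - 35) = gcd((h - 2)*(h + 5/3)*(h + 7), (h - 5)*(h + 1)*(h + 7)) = h + 7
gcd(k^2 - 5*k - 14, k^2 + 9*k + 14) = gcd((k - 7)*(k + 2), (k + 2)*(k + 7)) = k + 2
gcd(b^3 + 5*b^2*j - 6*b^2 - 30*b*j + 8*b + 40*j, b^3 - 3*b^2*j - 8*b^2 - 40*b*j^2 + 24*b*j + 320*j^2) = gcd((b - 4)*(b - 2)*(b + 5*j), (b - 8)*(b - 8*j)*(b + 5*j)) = b + 5*j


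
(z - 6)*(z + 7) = z^2 + z - 42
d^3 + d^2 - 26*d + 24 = (d - 4)*(d - 1)*(d + 6)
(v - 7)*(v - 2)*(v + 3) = v^3 - 6*v^2 - 13*v + 42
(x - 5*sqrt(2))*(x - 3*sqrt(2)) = x^2 - 8*sqrt(2)*x + 30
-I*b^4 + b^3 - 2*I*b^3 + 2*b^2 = b^2*(b + 2)*(-I*b + 1)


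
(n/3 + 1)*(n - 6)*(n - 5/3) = n^3/3 - 14*n^2/9 - 13*n/3 + 10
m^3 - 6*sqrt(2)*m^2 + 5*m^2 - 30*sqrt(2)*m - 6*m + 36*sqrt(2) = (m - 1)*(m + 6)*(m - 6*sqrt(2))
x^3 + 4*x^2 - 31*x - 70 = (x - 5)*(x + 2)*(x + 7)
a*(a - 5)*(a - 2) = a^3 - 7*a^2 + 10*a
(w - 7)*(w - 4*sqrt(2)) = w^2 - 7*w - 4*sqrt(2)*w + 28*sqrt(2)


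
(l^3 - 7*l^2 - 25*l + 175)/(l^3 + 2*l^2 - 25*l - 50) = (l - 7)/(l + 2)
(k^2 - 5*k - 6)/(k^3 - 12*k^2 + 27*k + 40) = (k - 6)/(k^2 - 13*k + 40)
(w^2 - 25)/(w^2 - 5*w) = (w + 5)/w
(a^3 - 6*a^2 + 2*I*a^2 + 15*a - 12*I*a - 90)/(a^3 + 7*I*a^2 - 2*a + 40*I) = (a^2 - 3*a*(2 + I) + 18*I)/(a^2 + 2*I*a + 8)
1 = 1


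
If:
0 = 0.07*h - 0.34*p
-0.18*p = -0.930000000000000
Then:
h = 25.10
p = 5.17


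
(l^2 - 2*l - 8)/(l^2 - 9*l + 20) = (l + 2)/(l - 5)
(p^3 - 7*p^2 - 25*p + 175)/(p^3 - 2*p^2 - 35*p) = (p - 5)/p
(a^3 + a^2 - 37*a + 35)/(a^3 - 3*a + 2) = (a^2 + 2*a - 35)/(a^2 + a - 2)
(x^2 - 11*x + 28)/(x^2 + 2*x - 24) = (x - 7)/(x + 6)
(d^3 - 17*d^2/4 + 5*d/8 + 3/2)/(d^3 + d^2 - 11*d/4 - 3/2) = (4*d^2 - 19*d + 12)/(2*(2*d^2 + d - 6))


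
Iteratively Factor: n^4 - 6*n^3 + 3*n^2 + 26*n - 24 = (n + 2)*(n^3 - 8*n^2 + 19*n - 12) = (n - 1)*(n + 2)*(n^2 - 7*n + 12) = (n - 3)*(n - 1)*(n + 2)*(n - 4)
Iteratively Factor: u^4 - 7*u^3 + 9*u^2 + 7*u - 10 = (u - 5)*(u^3 - 2*u^2 - u + 2) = (u - 5)*(u + 1)*(u^2 - 3*u + 2) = (u - 5)*(u - 2)*(u + 1)*(u - 1)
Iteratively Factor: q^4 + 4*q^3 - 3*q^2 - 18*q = (q)*(q^3 + 4*q^2 - 3*q - 18) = q*(q + 3)*(q^2 + q - 6) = q*(q - 2)*(q + 3)*(q + 3)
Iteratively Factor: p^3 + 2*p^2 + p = (p + 1)*(p^2 + p) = p*(p + 1)*(p + 1)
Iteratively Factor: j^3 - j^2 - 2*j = (j)*(j^2 - j - 2) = j*(j - 2)*(j + 1)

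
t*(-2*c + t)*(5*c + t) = -10*c^2*t + 3*c*t^2 + t^3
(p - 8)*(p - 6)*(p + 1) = p^3 - 13*p^2 + 34*p + 48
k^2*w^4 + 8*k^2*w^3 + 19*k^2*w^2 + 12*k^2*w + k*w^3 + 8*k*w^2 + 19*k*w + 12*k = (w + 3)*(w + 4)*(k*w + 1)*(k*w + k)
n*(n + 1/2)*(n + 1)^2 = n^4 + 5*n^3/2 + 2*n^2 + n/2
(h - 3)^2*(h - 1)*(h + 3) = h^4 - 4*h^3 - 6*h^2 + 36*h - 27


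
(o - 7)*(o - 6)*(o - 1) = o^3 - 14*o^2 + 55*o - 42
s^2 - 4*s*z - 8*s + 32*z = (s - 8)*(s - 4*z)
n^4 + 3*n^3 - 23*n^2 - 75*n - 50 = (n - 5)*(n + 1)*(n + 2)*(n + 5)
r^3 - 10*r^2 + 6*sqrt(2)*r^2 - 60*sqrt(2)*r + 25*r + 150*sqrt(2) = (r - 5)^2*(r + 6*sqrt(2))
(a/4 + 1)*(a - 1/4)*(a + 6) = a^3/4 + 39*a^2/16 + 43*a/8 - 3/2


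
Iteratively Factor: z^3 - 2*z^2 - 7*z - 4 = (z + 1)*(z^2 - 3*z - 4) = (z + 1)^2*(z - 4)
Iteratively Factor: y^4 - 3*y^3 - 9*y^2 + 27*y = (y + 3)*(y^3 - 6*y^2 + 9*y) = (y - 3)*(y + 3)*(y^2 - 3*y) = (y - 3)^2*(y + 3)*(y)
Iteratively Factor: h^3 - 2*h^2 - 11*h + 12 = (h + 3)*(h^2 - 5*h + 4) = (h - 1)*(h + 3)*(h - 4)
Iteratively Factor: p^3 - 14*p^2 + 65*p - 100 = (p - 4)*(p^2 - 10*p + 25) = (p - 5)*(p - 4)*(p - 5)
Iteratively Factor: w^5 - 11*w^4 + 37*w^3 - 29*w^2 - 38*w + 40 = (w - 4)*(w^4 - 7*w^3 + 9*w^2 + 7*w - 10) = (w - 4)*(w - 1)*(w^3 - 6*w^2 + 3*w + 10) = (w - 4)*(w - 2)*(w - 1)*(w^2 - 4*w - 5) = (w - 4)*(w - 2)*(w - 1)*(w + 1)*(w - 5)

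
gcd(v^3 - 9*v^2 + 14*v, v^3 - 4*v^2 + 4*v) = v^2 - 2*v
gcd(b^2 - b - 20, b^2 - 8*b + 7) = 1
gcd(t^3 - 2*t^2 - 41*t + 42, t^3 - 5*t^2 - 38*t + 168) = t^2 - t - 42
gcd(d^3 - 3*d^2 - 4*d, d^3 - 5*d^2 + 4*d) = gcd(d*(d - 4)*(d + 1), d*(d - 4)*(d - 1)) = d^2 - 4*d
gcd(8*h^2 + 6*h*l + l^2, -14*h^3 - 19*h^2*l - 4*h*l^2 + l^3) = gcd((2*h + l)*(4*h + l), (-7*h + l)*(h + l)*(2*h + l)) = 2*h + l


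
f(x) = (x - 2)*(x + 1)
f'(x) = 2*x - 1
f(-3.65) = 14.97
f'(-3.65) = -8.30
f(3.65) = 7.67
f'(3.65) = 6.30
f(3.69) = 7.93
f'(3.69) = 6.38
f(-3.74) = 15.73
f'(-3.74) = -8.48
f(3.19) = 4.99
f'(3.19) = 5.38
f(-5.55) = 34.35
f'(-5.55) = -12.10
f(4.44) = 13.27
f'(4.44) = 7.88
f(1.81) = -0.53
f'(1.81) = 2.62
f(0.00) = -2.00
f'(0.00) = -1.00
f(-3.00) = 10.00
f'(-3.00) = -7.00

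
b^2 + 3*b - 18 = (b - 3)*(b + 6)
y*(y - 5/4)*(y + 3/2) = y^3 + y^2/4 - 15*y/8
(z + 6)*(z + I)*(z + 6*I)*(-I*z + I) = -I*z^4 + 7*z^3 - 5*I*z^3 + 35*z^2 + 12*I*z^2 - 42*z + 30*I*z - 36*I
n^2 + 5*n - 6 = (n - 1)*(n + 6)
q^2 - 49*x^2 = (q - 7*x)*(q + 7*x)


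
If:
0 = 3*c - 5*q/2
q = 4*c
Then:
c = 0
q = 0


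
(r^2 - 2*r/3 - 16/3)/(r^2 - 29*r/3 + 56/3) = (r + 2)/(r - 7)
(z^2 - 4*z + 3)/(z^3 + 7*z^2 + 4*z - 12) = (z - 3)/(z^2 + 8*z + 12)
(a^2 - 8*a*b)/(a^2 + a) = (a - 8*b)/(a + 1)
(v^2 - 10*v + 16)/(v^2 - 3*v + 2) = (v - 8)/(v - 1)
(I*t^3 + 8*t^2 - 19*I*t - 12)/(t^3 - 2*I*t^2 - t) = (I*t^2 + 7*t - 12*I)/(t*(t - I))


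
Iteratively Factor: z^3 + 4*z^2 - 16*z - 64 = (z - 4)*(z^2 + 8*z + 16) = (z - 4)*(z + 4)*(z + 4)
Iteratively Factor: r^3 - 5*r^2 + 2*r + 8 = (r + 1)*(r^2 - 6*r + 8) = (r - 4)*(r + 1)*(r - 2)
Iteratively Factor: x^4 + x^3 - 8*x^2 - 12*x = (x - 3)*(x^3 + 4*x^2 + 4*x) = (x - 3)*(x + 2)*(x^2 + 2*x) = (x - 3)*(x + 2)^2*(x)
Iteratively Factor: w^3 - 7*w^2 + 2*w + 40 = (w - 4)*(w^2 - 3*w - 10) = (w - 5)*(w - 4)*(w + 2)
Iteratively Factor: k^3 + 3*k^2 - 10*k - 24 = (k - 3)*(k^2 + 6*k + 8) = (k - 3)*(k + 2)*(k + 4)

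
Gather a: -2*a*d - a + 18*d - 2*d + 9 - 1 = a*(-2*d - 1) + 16*d + 8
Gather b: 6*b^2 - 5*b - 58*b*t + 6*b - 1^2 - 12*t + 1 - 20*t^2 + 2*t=6*b^2 + b*(1 - 58*t) - 20*t^2 - 10*t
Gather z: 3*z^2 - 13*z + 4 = 3*z^2 - 13*z + 4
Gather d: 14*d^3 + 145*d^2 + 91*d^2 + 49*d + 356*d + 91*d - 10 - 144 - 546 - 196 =14*d^3 + 236*d^2 + 496*d - 896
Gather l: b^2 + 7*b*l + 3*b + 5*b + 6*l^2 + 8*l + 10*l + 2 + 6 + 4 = b^2 + 8*b + 6*l^2 + l*(7*b + 18) + 12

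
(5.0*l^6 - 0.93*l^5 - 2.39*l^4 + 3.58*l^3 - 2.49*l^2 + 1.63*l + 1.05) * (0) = 0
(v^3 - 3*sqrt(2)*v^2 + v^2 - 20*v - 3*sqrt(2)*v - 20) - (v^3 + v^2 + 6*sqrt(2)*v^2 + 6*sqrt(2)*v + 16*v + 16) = -9*sqrt(2)*v^2 - 36*v - 9*sqrt(2)*v - 36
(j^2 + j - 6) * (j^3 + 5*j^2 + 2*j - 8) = j^5 + 6*j^4 + j^3 - 36*j^2 - 20*j + 48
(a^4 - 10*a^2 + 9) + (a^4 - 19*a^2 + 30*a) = 2*a^4 - 29*a^2 + 30*a + 9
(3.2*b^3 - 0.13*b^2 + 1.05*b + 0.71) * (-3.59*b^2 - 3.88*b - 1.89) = -11.488*b^5 - 11.9493*b^4 - 9.3131*b^3 - 6.3772*b^2 - 4.7393*b - 1.3419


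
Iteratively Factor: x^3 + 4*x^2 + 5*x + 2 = (x + 1)*(x^2 + 3*x + 2) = (x + 1)*(x + 2)*(x + 1)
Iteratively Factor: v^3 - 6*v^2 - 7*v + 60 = (v - 4)*(v^2 - 2*v - 15) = (v - 5)*(v - 4)*(v + 3)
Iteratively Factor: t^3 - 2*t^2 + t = (t - 1)*(t^2 - t) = (t - 1)^2*(t)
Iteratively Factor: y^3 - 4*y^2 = (y - 4)*(y^2) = y*(y - 4)*(y)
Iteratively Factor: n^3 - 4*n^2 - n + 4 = (n - 1)*(n^2 - 3*n - 4) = (n - 1)*(n + 1)*(n - 4)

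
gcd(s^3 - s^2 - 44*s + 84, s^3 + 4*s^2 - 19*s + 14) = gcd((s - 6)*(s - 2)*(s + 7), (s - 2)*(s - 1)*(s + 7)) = s^2 + 5*s - 14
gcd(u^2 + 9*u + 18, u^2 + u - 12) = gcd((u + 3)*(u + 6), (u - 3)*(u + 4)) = 1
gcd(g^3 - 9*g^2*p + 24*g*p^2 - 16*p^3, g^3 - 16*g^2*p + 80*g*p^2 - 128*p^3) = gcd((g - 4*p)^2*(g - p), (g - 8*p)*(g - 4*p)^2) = g^2 - 8*g*p + 16*p^2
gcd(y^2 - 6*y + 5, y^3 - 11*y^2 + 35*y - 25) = y^2 - 6*y + 5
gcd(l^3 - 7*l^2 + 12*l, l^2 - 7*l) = l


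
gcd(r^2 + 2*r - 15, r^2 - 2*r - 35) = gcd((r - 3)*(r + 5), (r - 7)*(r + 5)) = r + 5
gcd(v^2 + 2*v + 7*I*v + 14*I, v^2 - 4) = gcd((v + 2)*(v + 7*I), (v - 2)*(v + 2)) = v + 2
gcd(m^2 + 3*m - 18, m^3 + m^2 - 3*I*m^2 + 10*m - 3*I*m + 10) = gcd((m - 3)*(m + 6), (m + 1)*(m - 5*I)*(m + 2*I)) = 1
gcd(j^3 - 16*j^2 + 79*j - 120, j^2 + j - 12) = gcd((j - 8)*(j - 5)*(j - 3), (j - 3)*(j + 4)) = j - 3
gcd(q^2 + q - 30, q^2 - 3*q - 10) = q - 5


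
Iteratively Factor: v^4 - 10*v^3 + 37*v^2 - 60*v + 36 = (v - 2)*(v^3 - 8*v^2 + 21*v - 18) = (v - 2)^2*(v^2 - 6*v + 9) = (v - 3)*(v - 2)^2*(v - 3)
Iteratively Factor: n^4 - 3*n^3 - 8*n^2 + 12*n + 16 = (n - 4)*(n^3 + n^2 - 4*n - 4) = (n - 4)*(n + 1)*(n^2 - 4) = (n - 4)*(n + 1)*(n + 2)*(n - 2)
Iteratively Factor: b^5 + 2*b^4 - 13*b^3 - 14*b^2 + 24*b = (b)*(b^4 + 2*b^3 - 13*b^2 - 14*b + 24) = b*(b + 4)*(b^3 - 2*b^2 - 5*b + 6) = b*(b - 3)*(b + 4)*(b^2 + b - 2) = b*(b - 3)*(b + 2)*(b + 4)*(b - 1)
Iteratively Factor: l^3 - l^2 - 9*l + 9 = (l - 3)*(l^2 + 2*l - 3) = (l - 3)*(l - 1)*(l + 3)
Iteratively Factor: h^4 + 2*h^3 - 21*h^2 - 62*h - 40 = (h - 5)*(h^3 + 7*h^2 + 14*h + 8) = (h - 5)*(h + 4)*(h^2 + 3*h + 2) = (h - 5)*(h + 2)*(h + 4)*(h + 1)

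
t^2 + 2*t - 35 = (t - 5)*(t + 7)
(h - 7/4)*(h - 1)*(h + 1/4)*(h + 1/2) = h^4 - 2*h^3 - 3*h^2/16 + 31*h/32 + 7/32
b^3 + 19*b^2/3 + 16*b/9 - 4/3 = (b - 1/3)*(b + 2/3)*(b + 6)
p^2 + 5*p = p*(p + 5)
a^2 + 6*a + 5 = (a + 1)*(a + 5)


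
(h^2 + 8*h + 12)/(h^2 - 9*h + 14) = (h^2 + 8*h + 12)/(h^2 - 9*h + 14)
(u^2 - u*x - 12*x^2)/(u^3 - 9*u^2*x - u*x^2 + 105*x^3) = (u - 4*x)/(u^2 - 12*u*x + 35*x^2)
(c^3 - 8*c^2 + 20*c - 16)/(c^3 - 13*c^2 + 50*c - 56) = (c - 2)/(c - 7)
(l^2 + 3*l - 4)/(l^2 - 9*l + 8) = (l + 4)/(l - 8)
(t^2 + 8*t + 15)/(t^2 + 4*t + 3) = (t + 5)/(t + 1)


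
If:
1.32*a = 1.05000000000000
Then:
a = 0.80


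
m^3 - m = m*(m - 1)*(m + 1)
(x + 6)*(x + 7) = x^2 + 13*x + 42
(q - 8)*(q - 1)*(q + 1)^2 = q^4 - 7*q^3 - 9*q^2 + 7*q + 8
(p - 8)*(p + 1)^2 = p^3 - 6*p^2 - 15*p - 8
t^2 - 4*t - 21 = (t - 7)*(t + 3)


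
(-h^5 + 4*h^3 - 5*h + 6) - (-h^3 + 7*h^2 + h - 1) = -h^5 + 5*h^3 - 7*h^2 - 6*h + 7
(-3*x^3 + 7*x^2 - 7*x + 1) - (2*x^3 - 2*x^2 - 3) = -5*x^3 + 9*x^2 - 7*x + 4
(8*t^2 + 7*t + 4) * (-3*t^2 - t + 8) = -24*t^4 - 29*t^3 + 45*t^2 + 52*t + 32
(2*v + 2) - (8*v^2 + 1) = -8*v^2 + 2*v + 1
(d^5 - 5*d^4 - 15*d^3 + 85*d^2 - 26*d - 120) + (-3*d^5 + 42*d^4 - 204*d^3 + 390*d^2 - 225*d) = -2*d^5 + 37*d^4 - 219*d^3 + 475*d^2 - 251*d - 120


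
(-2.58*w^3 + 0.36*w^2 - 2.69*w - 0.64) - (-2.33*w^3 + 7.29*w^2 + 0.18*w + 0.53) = -0.25*w^3 - 6.93*w^2 - 2.87*w - 1.17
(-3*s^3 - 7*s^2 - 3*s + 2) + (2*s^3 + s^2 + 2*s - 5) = -s^3 - 6*s^2 - s - 3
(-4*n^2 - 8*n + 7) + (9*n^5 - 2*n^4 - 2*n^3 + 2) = 9*n^5 - 2*n^4 - 2*n^3 - 4*n^2 - 8*n + 9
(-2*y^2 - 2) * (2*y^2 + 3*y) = -4*y^4 - 6*y^3 - 4*y^2 - 6*y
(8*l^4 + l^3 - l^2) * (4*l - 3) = 32*l^5 - 20*l^4 - 7*l^3 + 3*l^2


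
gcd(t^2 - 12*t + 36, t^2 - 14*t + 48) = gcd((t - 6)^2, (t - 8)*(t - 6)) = t - 6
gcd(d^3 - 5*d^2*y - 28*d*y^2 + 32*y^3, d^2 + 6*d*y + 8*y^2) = d + 4*y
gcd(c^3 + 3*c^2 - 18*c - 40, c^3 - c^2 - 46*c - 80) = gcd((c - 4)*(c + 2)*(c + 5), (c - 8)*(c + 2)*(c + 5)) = c^2 + 7*c + 10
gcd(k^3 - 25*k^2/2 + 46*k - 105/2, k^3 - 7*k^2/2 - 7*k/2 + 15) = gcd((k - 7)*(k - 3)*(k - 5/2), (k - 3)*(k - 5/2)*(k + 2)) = k^2 - 11*k/2 + 15/2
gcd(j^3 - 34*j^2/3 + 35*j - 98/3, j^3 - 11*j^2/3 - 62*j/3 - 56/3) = j - 7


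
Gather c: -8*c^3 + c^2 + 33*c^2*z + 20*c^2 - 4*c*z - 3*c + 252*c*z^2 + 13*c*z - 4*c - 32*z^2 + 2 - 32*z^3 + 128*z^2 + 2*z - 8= -8*c^3 + c^2*(33*z + 21) + c*(252*z^2 + 9*z - 7) - 32*z^3 + 96*z^2 + 2*z - 6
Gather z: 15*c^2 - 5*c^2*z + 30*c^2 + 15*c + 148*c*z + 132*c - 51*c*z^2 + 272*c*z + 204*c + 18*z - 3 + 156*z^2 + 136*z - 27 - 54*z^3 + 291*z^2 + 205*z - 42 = 45*c^2 + 351*c - 54*z^3 + z^2*(447 - 51*c) + z*(-5*c^2 + 420*c + 359) - 72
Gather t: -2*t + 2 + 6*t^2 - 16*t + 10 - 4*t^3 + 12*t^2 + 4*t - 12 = -4*t^3 + 18*t^2 - 14*t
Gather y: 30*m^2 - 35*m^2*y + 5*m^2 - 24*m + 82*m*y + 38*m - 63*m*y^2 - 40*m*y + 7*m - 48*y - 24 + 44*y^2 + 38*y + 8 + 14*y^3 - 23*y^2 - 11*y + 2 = 35*m^2 + 21*m + 14*y^3 + y^2*(21 - 63*m) + y*(-35*m^2 + 42*m - 21) - 14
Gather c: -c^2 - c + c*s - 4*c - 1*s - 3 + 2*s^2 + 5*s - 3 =-c^2 + c*(s - 5) + 2*s^2 + 4*s - 6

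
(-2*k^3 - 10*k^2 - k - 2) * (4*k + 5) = -8*k^4 - 50*k^3 - 54*k^2 - 13*k - 10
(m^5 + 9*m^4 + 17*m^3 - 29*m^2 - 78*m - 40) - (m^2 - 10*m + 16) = m^5 + 9*m^4 + 17*m^3 - 30*m^2 - 68*m - 56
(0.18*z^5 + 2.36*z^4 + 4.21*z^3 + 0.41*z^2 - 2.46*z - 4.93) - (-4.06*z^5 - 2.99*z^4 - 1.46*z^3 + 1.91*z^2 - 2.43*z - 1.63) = 4.24*z^5 + 5.35*z^4 + 5.67*z^3 - 1.5*z^2 - 0.0299999999999998*z - 3.3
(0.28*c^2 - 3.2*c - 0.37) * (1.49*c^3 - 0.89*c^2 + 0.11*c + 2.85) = 0.4172*c^5 - 5.0172*c^4 + 2.3275*c^3 + 0.7753*c^2 - 9.1607*c - 1.0545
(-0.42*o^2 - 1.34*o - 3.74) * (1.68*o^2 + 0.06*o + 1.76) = -0.7056*o^4 - 2.2764*o^3 - 7.1028*o^2 - 2.5828*o - 6.5824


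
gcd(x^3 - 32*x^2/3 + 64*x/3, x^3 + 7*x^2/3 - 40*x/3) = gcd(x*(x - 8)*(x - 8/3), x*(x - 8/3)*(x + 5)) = x^2 - 8*x/3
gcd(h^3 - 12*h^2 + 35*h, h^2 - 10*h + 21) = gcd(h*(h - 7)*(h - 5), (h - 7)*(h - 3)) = h - 7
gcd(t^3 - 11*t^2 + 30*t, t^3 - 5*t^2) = t^2 - 5*t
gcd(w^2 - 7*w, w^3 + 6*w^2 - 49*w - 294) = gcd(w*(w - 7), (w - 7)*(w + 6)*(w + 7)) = w - 7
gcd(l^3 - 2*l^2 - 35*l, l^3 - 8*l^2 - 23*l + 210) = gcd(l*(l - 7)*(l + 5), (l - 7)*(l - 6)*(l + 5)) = l^2 - 2*l - 35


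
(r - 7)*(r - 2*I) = r^2 - 7*r - 2*I*r + 14*I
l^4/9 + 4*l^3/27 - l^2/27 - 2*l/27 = l*(l/3 + 1/3)^2*(l - 2/3)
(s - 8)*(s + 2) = s^2 - 6*s - 16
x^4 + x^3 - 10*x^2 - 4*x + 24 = (x - 2)^2*(x + 2)*(x + 3)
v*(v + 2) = v^2 + 2*v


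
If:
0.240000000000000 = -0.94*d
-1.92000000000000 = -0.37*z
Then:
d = -0.26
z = 5.19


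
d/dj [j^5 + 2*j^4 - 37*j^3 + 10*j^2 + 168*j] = 5*j^4 + 8*j^3 - 111*j^2 + 20*j + 168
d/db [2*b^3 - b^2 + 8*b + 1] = 6*b^2 - 2*b + 8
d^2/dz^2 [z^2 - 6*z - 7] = 2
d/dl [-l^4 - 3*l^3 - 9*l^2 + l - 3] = -4*l^3 - 9*l^2 - 18*l + 1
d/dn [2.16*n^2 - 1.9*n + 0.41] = 4.32*n - 1.9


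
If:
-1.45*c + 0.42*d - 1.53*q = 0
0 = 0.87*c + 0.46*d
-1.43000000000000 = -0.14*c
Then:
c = 10.21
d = -19.32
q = -14.98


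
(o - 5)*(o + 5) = o^2 - 25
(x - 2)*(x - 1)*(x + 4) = x^3 + x^2 - 10*x + 8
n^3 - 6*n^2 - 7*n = n*(n - 7)*(n + 1)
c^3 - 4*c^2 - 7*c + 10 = (c - 5)*(c - 1)*(c + 2)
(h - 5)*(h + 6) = h^2 + h - 30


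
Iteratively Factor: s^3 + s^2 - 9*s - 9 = (s + 3)*(s^2 - 2*s - 3) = (s + 1)*(s + 3)*(s - 3)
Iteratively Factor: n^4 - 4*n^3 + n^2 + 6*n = (n - 2)*(n^3 - 2*n^2 - 3*n) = n*(n - 2)*(n^2 - 2*n - 3) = n*(n - 3)*(n - 2)*(n + 1)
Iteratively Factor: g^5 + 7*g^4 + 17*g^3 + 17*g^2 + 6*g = (g + 1)*(g^4 + 6*g^3 + 11*g^2 + 6*g) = g*(g + 1)*(g^3 + 6*g^2 + 11*g + 6) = g*(g + 1)*(g + 3)*(g^2 + 3*g + 2) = g*(g + 1)*(g + 2)*(g + 3)*(g + 1)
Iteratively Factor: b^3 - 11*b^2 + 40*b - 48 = (b - 3)*(b^2 - 8*b + 16) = (b - 4)*(b - 3)*(b - 4)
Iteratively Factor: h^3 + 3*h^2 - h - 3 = (h + 3)*(h^2 - 1) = (h + 1)*(h + 3)*(h - 1)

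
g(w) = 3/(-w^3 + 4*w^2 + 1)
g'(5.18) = 0.12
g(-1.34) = 0.28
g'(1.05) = -0.84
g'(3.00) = 0.09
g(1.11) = 0.66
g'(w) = 3*(3*w^2 - 8*w)/(-w^3 + 4*w^2 + 1)^2 = 3*w*(3*w - 8)/(-w^3 + 4*w^2 + 1)^2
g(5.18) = -0.10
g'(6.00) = 0.04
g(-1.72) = 0.17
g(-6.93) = 0.01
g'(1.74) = -0.24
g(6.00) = -0.04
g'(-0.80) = 1.51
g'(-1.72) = 0.21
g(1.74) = 0.38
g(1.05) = 0.71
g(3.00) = 0.30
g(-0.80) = 0.74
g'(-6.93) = 0.00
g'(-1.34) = 0.43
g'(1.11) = -0.75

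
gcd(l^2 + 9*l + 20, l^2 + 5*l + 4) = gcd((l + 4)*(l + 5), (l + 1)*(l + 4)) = l + 4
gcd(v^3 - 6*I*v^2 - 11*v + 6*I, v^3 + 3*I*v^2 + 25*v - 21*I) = v^2 - 4*I*v - 3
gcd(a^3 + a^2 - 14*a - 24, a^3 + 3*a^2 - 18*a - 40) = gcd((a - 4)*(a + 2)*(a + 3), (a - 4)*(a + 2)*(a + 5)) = a^2 - 2*a - 8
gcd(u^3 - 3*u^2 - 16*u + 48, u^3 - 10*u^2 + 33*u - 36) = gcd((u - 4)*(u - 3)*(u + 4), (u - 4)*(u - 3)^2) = u^2 - 7*u + 12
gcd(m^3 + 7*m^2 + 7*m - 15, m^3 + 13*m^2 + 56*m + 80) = m + 5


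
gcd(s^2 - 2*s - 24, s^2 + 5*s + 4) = s + 4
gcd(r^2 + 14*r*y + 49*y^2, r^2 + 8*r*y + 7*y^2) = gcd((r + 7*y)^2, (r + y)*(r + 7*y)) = r + 7*y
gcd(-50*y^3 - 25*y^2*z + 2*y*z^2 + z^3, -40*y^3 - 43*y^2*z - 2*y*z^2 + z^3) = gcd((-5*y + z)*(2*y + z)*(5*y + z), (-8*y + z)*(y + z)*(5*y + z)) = 5*y + z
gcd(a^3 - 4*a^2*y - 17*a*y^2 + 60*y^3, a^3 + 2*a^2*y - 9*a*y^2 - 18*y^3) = -a + 3*y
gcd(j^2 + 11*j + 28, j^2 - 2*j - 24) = j + 4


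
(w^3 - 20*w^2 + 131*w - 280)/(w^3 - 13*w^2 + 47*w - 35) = (w - 8)/(w - 1)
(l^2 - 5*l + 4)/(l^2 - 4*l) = (l - 1)/l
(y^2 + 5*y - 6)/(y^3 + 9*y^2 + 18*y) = (y - 1)/(y*(y + 3))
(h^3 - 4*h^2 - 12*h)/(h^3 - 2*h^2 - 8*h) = (h - 6)/(h - 4)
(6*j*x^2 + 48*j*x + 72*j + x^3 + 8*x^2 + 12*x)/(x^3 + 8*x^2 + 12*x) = (6*j + x)/x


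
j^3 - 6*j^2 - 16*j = j*(j - 8)*(j + 2)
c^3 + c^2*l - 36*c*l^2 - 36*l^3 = (c - 6*l)*(c + l)*(c + 6*l)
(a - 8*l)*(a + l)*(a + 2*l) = a^3 - 5*a^2*l - 22*a*l^2 - 16*l^3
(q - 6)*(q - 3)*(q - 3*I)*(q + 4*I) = q^4 - 9*q^3 + I*q^3 + 30*q^2 - 9*I*q^2 - 108*q + 18*I*q + 216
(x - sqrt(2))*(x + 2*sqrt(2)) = x^2 + sqrt(2)*x - 4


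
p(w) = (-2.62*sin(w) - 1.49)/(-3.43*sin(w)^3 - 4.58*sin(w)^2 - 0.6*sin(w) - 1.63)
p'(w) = (-2.62*sin(w) - 1.49)*(10.29*sin(w)^2*cos(w) + 9.16*sin(w)*cos(w) + 0.6*cos(w))/(-3.43*sin(w)^3 - 4.58*sin(w)^2 - 0.6*sin(w) - 1.63)^2 - 2.62*cos(w)/(-3.43*sin(w)^3 - 4.58*sin(w)^2 - 0.6*sin(w) - 1.63) = (-17.9732*sin(w)^3 - 27.3317*sin(w)^2 - 13.6484*sin(w) + 3.3766)*cos(w)/(11.7649*sin(w)^6 + 31.4188*sin(w)^5 + 25.0924*sin(w)^4 + 16.6778*sin(w)^3 + 15.2908*sin(w)^2 + 1.956*sin(w) + 2.6569)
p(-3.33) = 1.03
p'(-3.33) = 0.07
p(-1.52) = -0.52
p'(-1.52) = 0.08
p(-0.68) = -0.07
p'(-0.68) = 0.89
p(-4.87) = 0.41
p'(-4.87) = -0.08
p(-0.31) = 0.39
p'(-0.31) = 1.66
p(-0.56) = 0.05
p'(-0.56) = 1.09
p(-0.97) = -0.29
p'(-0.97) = 0.64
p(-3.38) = 1.02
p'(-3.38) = 0.36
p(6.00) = 0.43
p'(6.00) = 1.72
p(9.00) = 0.89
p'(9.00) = 0.89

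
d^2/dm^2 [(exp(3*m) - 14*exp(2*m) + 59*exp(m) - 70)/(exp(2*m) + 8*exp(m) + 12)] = (exp(6*m) + 24*exp(5*m) + 451*exp(4*m) + 80*exp(3*m) - 8664*exp(2*m) - 14848*exp(m) + 15216)*exp(m)/(exp(6*m) + 24*exp(5*m) + 228*exp(4*m) + 1088*exp(3*m) + 2736*exp(2*m) + 3456*exp(m) + 1728)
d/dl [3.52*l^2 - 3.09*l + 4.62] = 7.04*l - 3.09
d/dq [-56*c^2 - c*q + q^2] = -c + 2*q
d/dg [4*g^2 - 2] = 8*g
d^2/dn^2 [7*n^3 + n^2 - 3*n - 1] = 42*n + 2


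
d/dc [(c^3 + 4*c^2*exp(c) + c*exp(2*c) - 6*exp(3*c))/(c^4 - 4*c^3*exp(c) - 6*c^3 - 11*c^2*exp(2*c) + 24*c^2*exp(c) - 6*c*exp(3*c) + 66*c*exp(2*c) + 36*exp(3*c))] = (-2*(c^3 + 4*c^2*exp(c) + c*exp(2*c) - 6*exp(3*c))*(-2*c^3*exp(c) + 2*c^3 - 11*c^2*exp(2*c) + 6*c^2*exp(c) - 9*c^2 - 9*c*exp(3*c) + 55*c*exp(2*c) + 24*c*exp(c) + 51*exp(3*c) + 33*exp(2*c)) + (4*c^2*exp(c) + 3*c^2 + 2*c*exp(2*c) + 8*c*exp(c) - 18*exp(3*c) + exp(2*c))*(c^4 - 4*c^3*exp(c) - 6*c^3 - 11*c^2*exp(2*c) + 24*c^2*exp(c) - 6*c*exp(3*c) + 66*c*exp(2*c) + 36*exp(3*c)))/(c^4 - 4*c^3*exp(c) - 6*c^3 - 11*c^2*exp(2*c) + 24*c^2*exp(c) - 6*c*exp(3*c) + 66*c*exp(2*c) + 36*exp(3*c))^2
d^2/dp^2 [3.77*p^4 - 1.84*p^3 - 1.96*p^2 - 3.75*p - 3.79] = 45.24*p^2 - 11.04*p - 3.92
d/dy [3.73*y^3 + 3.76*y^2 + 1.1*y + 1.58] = 11.19*y^2 + 7.52*y + 1.1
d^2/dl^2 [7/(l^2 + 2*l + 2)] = 14*(-l^2 - 2*l + 4*(l + 1)^2 - 2)/(l^2 + 2*l + 2)^3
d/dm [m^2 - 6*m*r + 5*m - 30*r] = 2*m - 6*r + 5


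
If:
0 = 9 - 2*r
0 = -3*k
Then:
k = 0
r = 9/2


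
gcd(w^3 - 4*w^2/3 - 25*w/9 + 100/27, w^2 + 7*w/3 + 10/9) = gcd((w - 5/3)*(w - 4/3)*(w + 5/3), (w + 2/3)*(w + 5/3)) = w + 5/3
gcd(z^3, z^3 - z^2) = z^2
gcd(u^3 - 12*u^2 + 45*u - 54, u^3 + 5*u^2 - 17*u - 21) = u - 3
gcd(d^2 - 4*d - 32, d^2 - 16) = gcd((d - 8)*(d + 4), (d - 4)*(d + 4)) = d + 4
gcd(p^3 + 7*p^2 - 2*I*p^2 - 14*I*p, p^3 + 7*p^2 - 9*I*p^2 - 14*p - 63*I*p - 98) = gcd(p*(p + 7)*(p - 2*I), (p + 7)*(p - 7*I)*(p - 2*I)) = p^2 + p*(7 - 2*I) - 14*I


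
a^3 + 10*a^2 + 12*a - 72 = (a - 2)*(a + 6)^2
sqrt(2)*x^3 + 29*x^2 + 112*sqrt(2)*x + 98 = (x + 7*sqrt(2))^2*(sqrt(2)*x + 1)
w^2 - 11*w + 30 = (w - 6)*(w - 5)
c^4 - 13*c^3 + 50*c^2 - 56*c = c*(c - 7)*(c - 4)*(c - 2)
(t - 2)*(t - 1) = t^2 - 3*t + 2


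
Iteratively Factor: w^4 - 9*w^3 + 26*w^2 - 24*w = (w - 4)*(w^3 - 5*w^2 + 6*w) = (w - 4)*(w - 3)*(w^2 - 2*w) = (w - 4)*(w - 3)*(w - 2)*(w)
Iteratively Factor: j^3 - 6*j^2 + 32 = (j - 4)*(j^2 - 2*j - 8) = (j - 4)^2*(j + 2)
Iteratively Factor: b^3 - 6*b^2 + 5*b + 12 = (b + 1)*(b^2 - 7*b + 12) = (b - 4)*(b + 1)*(b - 3)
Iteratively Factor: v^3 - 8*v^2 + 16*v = (v - 4)*(v^2 - 4*v) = v*(v - 4)*(v - 4)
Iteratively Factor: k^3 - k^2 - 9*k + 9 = (k - 1)*(k^2 - 9) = (k - 3)*(k - 1)*(k + 3)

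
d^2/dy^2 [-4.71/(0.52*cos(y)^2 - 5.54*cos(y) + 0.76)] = (5.094336*(1 - cos(y)^2)^2 - 40.705704*cos(y)^3 + 139.659036*cos(y)^2 + 101.242392*cos(y) - 290.486424)/(0.52*cos(y)^2 - 5.54*cos(y) + 0.76)^3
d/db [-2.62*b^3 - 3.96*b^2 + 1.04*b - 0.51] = -7.86*b^2 - 7.92*b + 1.04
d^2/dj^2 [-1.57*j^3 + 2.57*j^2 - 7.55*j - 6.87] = 5.14 - 9.42*j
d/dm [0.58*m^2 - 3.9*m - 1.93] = 1.16*m - 3.9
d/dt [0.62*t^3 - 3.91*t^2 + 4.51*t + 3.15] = 1.86*t^2 - 7.82*t + 4.51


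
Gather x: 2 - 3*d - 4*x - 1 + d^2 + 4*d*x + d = d^2 - 2*d + x*(4*d - 4) + 1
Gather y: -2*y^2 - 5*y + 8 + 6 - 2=-2*y^2 - 5*y + 12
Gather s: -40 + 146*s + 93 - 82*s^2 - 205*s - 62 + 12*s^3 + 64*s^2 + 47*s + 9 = 12*s^3 - 18*s^2 - 12*s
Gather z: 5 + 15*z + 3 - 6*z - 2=9*z + 6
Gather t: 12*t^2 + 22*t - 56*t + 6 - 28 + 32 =12*t^2 - 34*t + 10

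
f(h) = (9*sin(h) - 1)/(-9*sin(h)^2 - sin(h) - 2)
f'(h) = (18*sin(h)*cos(h) + cos(h))*(9*sin(h) - 1)/(-9*sin(h)^2 - sin(h) - 2)^2 + 9*cos(h)/(-9*sin(h)^2 - sin(h) - 2) = (81*sin(h)^2 - 18*sin(h) - 19)*cos(h)/(9*sin(h)^2 + sin(h) + 2)^2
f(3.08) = 0.21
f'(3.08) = 4.50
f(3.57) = 1.51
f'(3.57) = -0.23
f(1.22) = -0.69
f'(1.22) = 0.10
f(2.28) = -0.73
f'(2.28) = -0.14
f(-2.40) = 1.30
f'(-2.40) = -0.75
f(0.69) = -0.75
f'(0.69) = 0.05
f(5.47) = 1.25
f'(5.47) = 0.70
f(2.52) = -0.75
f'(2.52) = 0.05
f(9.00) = -0.69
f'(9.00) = 0.74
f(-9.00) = 1.51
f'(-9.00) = -0.20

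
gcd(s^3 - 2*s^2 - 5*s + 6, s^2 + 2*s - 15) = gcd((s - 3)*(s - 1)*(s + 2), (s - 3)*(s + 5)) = s - 3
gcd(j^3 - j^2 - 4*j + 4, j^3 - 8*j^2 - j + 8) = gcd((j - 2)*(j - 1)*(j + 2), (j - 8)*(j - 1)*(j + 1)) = j - 1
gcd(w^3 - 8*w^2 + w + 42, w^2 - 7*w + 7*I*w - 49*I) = w - 7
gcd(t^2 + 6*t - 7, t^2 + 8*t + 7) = t + 7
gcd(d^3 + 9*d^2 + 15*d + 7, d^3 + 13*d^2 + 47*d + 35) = d^2 + 8*d + 7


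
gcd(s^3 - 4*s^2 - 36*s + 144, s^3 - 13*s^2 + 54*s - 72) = s^2 - 10*s + 24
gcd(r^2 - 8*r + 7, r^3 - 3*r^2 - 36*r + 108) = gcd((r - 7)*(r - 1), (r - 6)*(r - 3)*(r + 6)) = 1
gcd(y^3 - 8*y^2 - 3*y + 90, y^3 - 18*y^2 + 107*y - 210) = y^2 - 11*y + 30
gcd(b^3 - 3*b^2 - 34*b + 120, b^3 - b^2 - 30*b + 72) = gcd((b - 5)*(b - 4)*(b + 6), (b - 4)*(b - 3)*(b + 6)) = b^2 + 2*b - 24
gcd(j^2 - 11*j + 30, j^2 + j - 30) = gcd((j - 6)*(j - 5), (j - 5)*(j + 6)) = j - 5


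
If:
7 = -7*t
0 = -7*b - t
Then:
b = 1/7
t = -1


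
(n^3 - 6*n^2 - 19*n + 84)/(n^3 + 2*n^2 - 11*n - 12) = (n - 7)/(n + 1)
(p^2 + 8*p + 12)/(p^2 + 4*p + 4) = (p + 6)/(p + 2)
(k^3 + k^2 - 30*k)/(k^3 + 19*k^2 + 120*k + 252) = k*(k - 5)/(k^2 + 13*k + 42)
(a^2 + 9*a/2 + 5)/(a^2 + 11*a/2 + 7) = (2*a + 5)/(2*a + 7)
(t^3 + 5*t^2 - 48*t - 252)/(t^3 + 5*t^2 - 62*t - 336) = (t^2 - t - 42)/(t^2 - t - 56)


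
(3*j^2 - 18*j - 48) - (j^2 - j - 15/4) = 2*j^2 - 17*j - 177/4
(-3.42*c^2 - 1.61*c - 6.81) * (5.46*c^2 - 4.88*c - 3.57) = -18.6732*c^4 + 7.899*c^3 - 17.1164*c^2 + 38.9805*c + 24.3117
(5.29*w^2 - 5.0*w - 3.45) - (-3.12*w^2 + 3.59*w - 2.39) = 8.41*w^2 - 8.59*w - 1.06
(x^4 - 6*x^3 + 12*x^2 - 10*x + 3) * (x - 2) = x^5 - 8*x^4 + 24*x^3 - 34*x^2 + 23*x - 6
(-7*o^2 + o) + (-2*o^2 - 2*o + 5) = -9*o^2 - o + 5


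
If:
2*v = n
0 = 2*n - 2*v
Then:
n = 0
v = 0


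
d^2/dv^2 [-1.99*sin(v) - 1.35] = 1.99*sin(v)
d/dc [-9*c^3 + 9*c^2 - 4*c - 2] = -27*c^2 + 18*c - 4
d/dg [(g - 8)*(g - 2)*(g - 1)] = 3*g^2 - 22*g + 26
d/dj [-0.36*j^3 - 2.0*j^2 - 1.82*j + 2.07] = -1.08*j^2 - 4.0*j - 1.82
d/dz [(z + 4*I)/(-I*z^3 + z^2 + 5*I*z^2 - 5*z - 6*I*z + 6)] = (-2*I*z^3 + z^2*(13 + 5*I) + z*(-40 + 8*I) + 18 - 20*I)/(z^6 + z^5*(-10 + 2*I) + z^4*(36 - 20*I) + z^3*(-50 + 74*I) + z^2*(-1 - 120*I) + z*(60 + 72*I) - 36)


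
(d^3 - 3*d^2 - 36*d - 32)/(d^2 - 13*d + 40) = (d^2 + 5*d + 4)/(d - 5)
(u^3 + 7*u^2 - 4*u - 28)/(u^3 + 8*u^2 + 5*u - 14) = (u - 2)/(u - 1)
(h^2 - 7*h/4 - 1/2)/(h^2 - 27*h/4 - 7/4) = (h - 2)/(h - 7)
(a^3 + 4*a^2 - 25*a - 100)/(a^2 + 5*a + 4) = (a^2 - 25)/(a + 1)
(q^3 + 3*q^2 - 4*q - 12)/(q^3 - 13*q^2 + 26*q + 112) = (q^2 + q - 6)/(q^2 - 15*q + 56)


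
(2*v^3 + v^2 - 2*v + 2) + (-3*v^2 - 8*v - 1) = 2*v^3 - 2*v^2 - 10*v + 1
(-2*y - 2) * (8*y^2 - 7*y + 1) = -16*y^3 - 2*y^2 + 12*y - 2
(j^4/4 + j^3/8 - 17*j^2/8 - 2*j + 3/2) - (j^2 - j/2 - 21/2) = j^4/4 + j^3/8 - 25*j^2/8 - 3*j/2 + 12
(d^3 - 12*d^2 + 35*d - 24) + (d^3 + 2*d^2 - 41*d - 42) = 2*d^3 - 10*d^2 - 6*d - 66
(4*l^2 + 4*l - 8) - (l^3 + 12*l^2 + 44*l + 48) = -l^3 - 8*l^2 - 40*l - 56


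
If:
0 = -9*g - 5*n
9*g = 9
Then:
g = 1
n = -9/5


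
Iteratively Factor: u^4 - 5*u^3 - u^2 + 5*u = (u)*(u^3 - 5*u^2 - u + 5) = u*(u + 1)*(u^2 - 6*u + 5) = u*(u - 5)*(u + 1)*(u - 1)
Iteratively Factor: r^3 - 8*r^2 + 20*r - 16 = (r - 4)*(r^2 - 4*r + 4) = (r - 4)*(r - 2)*(r - 2)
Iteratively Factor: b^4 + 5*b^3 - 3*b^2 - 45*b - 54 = (b + 3)*(b^3 + 2*b^2 - 9*b - 18) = (b + 3)^2*(b^2 - b - 6) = (b - 3)*(b + 3)^2*(b + 2)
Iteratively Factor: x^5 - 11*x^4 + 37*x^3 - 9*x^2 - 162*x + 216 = (x - 3)*(x^4 - 8*x^3 + 13*x^2 + 30*x - 72) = (x - 4)*(x - 3)*(x^3 - 4*x^2 - 3*x + 18) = (x - 4)*(x - 3)^2*(x^2 - x - 6) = (x - 4)*(x - 3)^2*(x + 2)*(x - 3)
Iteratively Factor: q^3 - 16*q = (q)*(q^2 - 16) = q*(q - 4)*(q + 4)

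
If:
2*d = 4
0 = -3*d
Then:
No Solution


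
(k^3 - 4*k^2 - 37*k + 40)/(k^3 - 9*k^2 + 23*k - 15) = (k^2 - 3*k - 40)/(k^2 - 8*k + 15)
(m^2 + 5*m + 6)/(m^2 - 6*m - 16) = (m + 3)/(m - 8)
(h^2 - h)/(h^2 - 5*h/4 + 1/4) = 4*h/(4*h - 1)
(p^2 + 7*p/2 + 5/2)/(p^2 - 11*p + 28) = (2*p^2 + 7*p + 5)/(2*(p^2 - 11*p + 28))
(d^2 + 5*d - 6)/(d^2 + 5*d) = (d^2 + 5*d - 6)/(d*(d + 5))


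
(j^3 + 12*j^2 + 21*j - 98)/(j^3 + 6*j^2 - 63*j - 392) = (j - 2)/(j - 8)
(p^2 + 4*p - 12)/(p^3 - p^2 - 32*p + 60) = 1/(p - 5)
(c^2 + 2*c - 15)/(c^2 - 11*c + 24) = (c + 5)/(c - 8)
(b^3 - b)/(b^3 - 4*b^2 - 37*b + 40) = b*(b + 1)/(b^2 - 3*b - 40)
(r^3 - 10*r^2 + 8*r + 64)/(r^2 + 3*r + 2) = (r^2 - 12*r + 32)/(r + 1)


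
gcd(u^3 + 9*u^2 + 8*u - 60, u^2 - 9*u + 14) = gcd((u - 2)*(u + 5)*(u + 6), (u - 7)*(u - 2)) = u - 2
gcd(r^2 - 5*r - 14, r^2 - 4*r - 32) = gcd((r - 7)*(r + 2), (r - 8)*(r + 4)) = 1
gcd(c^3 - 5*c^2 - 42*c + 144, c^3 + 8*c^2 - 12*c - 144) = c + 6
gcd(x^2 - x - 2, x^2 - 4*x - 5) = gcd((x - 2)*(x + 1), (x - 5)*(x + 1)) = x + 1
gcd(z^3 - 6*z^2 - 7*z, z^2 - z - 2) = z + 1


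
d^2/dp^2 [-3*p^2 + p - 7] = -6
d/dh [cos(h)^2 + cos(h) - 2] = -sin(h) - sin(2*h)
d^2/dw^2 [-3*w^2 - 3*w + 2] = -6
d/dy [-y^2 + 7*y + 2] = 7 - 2*y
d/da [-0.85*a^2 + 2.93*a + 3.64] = 2.93 - 1.7*a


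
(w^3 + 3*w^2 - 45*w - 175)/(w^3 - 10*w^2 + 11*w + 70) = (w^2 + 10*w + 25)/(w^2 - 3*w - 10)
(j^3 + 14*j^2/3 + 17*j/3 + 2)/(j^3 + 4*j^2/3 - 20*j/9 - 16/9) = 3*(j^2 + 4*j + 3)/(3*j^2 + 2*j - 8)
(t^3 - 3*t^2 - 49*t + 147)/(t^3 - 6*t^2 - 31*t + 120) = (t^2 - 49)/(t^2 - 3*t - 40)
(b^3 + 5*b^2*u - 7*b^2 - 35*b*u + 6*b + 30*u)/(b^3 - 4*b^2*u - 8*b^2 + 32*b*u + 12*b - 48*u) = (-b^2 - 5*b*u + b + 5*u)/(-b^2 + 4*b*u + 2*b - 8*u)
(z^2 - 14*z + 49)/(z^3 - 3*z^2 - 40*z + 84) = (z - 7)/(z^2 + 4*z - 12)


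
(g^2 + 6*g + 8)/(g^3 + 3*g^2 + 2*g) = (g + 4)/(g*(g + 1))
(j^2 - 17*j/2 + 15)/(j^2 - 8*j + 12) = (j - 5/2)/(j - 2)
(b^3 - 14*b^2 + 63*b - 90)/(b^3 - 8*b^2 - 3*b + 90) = (b - 3)/(b + 3)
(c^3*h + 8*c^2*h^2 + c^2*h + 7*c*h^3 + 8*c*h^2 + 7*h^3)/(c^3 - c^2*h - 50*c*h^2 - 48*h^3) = h*(c^2 + 7*c*h + c + 7*h)/(c^2 - 2*c*h - 48*h^2)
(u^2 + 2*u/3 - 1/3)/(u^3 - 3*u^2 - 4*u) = (u - 1/3)/(u*(u - 4))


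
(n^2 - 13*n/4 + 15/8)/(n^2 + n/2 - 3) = (8*n^2 - 26*n + 15)/(4*(2*n^2 + n - 6))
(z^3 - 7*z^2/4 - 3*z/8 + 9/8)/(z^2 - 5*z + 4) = (8*z^2 - 6*z - 9)/(8*(z - 4))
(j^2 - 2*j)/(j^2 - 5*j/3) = 3*(j - 2)/(3*j - 5)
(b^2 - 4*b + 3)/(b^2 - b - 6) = (b - 1)/(b + 2)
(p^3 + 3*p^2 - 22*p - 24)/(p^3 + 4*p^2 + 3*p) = (p^2 + 2*p - 24)/(p*(p + 3))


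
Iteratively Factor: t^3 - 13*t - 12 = (t - 4)*(t^2 + 4*t + 3) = (t - 4)*(t + 1)*(t + 3)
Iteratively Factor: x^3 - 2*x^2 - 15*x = (x)*(x^2 - 2*x - 15) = x*(x - 5)*(x + 3)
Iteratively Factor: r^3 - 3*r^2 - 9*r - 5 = (r + 1)*(r^2 - 4*r - 5) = (r + 1)^2*(r - 5)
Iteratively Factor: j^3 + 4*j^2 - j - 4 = (j - 1)*(j^2 + 5*j + 4) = (j - 1)*(j + 4)*(j + 1)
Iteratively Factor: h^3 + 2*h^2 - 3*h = (h - 1)*(h^2 + 3*h) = h*(h - 1)*(h + 3)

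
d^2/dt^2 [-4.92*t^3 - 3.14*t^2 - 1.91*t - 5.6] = -29.52*t - 6.28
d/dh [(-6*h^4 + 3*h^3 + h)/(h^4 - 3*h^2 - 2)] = (-3*h^6 + 36*h^5 - 12*h^4 + 48*h^3 - 15*h^2 - 2)/(h^8 - 6*h^6 + 5*h^4 + 12*h^2 + 4)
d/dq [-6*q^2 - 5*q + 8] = -12*q - 5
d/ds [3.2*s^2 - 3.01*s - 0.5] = 6.4*s - 3.01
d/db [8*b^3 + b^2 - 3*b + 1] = 24*b^2 + 2*b - 3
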